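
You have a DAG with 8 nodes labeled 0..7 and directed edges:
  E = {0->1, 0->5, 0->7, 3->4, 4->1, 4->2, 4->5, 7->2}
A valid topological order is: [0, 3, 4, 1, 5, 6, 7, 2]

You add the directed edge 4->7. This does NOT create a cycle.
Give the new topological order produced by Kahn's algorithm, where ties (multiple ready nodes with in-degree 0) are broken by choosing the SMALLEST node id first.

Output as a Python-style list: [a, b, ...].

Answer: [0, 3, 4, 1, 5, 6, 7, 2]

Derivation:
Old toposort: [0, 3, 4, 1, 5, 6, 7, 2]
Added edge: 4->7
Position of 4 (2) < position of 7 (6). Old order still valid.
Run Kahn's algorithm (break ties by smallest node id):
  initial in-degrees: [0, 2, 2, 0, 1, 2, 0, 2]
  ready (indeg=0): [0, 3, 6]
  pop 0: indeg[1]->1; indeg[5]->1; indeg[7]->1 | ready=[3, 6] | order so far=[0]
  pop 3: indeg[4]->0 | ready=[4, 6] | order so far=[0, 3]
  pop 4: indeg[1]->0; indeg[2]->1; indeg[5]->0; indeg[7]->0 | ready=[1, 5, 6, 7] | order so far=[0, 3, 4]
  pop 1: no out-edges | ready=[5, 6, 7] | order so far=[0, 3, 4, 1]
  pop 5: no out-edges | ready=[6, 7] | order so far=[0, 3, 4, 1, 5]
  pop 6: no out-edges | ready=[7] | order so far=[0, 3, 4, 1, 5, 6]
  pop 7: indeg[2]->0 | ready=[2] | order so far=[0, 3, 4, 1, 5, 6, 7]
  pop 2: no out-edges | ready=[] | order so far=[0, 3, 4, 1, 5, 6, 7, 2]
  Result: [0, 3, 4, 1, 5, 6, 7, 2]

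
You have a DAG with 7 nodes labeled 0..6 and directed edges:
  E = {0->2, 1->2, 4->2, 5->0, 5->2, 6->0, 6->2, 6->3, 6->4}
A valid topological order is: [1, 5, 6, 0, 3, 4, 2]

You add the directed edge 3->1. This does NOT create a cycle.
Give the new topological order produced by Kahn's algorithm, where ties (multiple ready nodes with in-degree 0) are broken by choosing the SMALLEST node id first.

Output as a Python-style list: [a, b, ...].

Answer: [5, 6, 0, 3, 1, 4, 2]

Derivation:
Old toposort: [1, 5, 6, 0, 3, 4, 2]
Added edge: 3->1
Position of 3 (4) > position of 1 (0). Must reorder: 3 must now come before 1.
Run Kahn's algorithm (break ties by smallest node id):
  initial in-degrees: [2, 1, 5, 1, 1, 0, 0]
  ready (indeg=0): [5, 6]
  pop 5: indeg[0]->1; indeg[2]->4 | ready=[6] | order so far=[5]
  pop 6: indeg[0]->0; indeg[2]->3; indeg[3]->0; indeg[4]->0 | ready=[0, 3, 4] | order so far=[5, 6]
  pop 0: indeg[2]->2 | ready=[3, 4] | order so far=[5, 6, 0]
  pop 3: indeg[1]->0 | ready=[1, 4] | order so far=[5, 6, 0, 3]
  pop 1: indeg[2]->1 | ready=[4] | order so far=[5, 6, 0, 3, 1]
  pop 4: indeg[2]->0 | ready=[2] | order so far=[5, 6, 0, 3, 1, 4]
  pop 2: no out-edges | ready=[] | order so far=[5, 6, 0, 3, 1, 4, 2]
  Result: [5, 6, 0, 3, 1, 4, 2]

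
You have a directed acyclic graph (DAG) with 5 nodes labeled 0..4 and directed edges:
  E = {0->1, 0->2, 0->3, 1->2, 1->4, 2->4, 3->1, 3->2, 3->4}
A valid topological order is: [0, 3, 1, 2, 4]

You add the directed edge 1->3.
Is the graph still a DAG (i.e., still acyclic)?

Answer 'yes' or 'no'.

Given toposort: [0, 3, 1, 2, 4]
Position of 1: index 2; position of 3: index 1
New edge 1->3: backward (u after v in old order)
Backward edge: old toposort is now invalid. Check if this creates a cycle.
Does 3 already reach 1? Reachable from 3: [1, 2, 3, 4]. YES -> cycle!
Still a DAG? no

Answer: no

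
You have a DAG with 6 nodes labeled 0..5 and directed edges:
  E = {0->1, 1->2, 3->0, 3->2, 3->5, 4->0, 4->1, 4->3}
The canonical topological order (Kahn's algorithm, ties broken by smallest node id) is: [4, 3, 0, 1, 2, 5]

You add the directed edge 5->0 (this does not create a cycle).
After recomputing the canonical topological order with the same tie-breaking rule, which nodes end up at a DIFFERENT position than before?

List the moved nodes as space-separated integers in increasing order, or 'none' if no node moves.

Old toposort: [4, 3, 0, 1, 2, 5]
Added edge 5->0
Recompute Kahn (smallest-id tiebreak):
  initial in-degrees: [3, 2, 2, 1, 0, 1]
  ready (indeg=0): [4]
  pop 4: indeg[0]->2; indeg[1]->1; indeg[3]->0 | ready=[3] | order so far=[4]
  pop 3: indeg[0]->1; indeg[2]->1; indeg[5]->0 | ready=[5] | order so far=[4, 3]
  pop 5: indeg[0]->0 | ready=[0] | order so far=[4, 3, 5]
  pop 0: indeg[1]->0 | ready=[1] | order so far=[4, 3, 5, 0]
  pop 1: indeg[2]->0 | ready=[2] | order so far=[4, 3, 5, 0, 1]
  pop 2: no out-edges | ready=[] | order so far=[4, 3, 5, 0, 1, 2]
New canonical toposort: [4, 3, 5, 0, 1, 2]
Compare positions:
  Node 0: index 2 -> 3 (moved)
  Node 1: index 3 -> 4 (moved)
  Node 2: index 4 -> 5 (moved)
  Node 3: index 1 -> 1 (same)
  Node 4: index 0 -> 0 (same)
  Node 5: index 5 -> 2 (moved)
Nodes that changed position: 0 1 2 5

Answer: 0 1 2 5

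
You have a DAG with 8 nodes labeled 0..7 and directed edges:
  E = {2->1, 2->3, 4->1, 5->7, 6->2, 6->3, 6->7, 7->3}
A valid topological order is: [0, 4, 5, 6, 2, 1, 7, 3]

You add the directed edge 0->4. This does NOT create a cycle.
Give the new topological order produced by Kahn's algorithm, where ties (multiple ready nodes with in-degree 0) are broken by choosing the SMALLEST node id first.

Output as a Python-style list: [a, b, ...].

Answer: [0, 4, 5, 6, 2, 1, 7, 3]

Derivation:
Old toposort: [0, 4, 5, 6, 2, 1, 7, 3]
Added edge: 0->4
Position of 0 (0) < position of 4 (1). Old order still valid.
Run Kahn's algorithm (break ties by smallest node id):
  initial in-degrees: [0, 2, 1, 3, 1, 0, 0, 2]
  ready (indeg=0): [0, 5, 6]
  pop 0: indeg[4]->0 | ready=[4, 5, 6] | order so far=[0]
  pop 4: indeg[1]->1 | ready=[5, 6] | order so far=[0, 4]
  pop 5: indeg[7]->1 | ready=[6] | order so far=[0, 4, 5]
  pop 6: indeg[2]->0; indeg[3]->2; indeg[7]->0 | ready=[2, 7] | order so far=[0, 4, 5, 6]
  pop 2: indeg[1]->0; indeg[3]->1 | ready=[1, 7] | order so far=[0, 4, 5, 6, 2]
  pop 1: no out-edges | ready=[7] | order so far=[0, 4, 5, 6, 2, 1]
  pop 7: indeg[3]->0 | ready=[3] | order so far=[0, 4, 5, 6, 2, 1, 7]
  pop 3: no out-edges | ready=[] | order so far=[0, 4, 5, 6, 2, 1, 7, 3]
  Result: [0, 4, 5, 6, 2, 1, 7, 3]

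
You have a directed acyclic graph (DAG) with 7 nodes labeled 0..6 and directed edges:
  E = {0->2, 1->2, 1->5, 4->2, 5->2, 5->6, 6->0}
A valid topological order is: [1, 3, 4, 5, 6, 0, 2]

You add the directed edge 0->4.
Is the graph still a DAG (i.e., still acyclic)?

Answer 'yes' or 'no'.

Answer: yes

Derivation:
Given toposort: [1, 3, 4, 5, 6, 0, 2]
Position of 0: index 5; position of 4: index 2
New edge 0->4: backward (u after v in old order)
Backward edge: old toposort is now invalid. Check if this creates a cycle.
Does 4 already reach 0? Reachable from 4: [2, 4]. NO -> still a DAG (reorder needed).
Still a DAG? yes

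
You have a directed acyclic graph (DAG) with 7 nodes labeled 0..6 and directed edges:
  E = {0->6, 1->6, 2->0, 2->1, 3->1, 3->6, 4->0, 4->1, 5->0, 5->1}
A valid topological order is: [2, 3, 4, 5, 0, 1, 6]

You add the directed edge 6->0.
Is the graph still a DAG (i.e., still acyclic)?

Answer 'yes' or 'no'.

Answer: no

Derivation:
Given toposort: [2, 3, 4, 5, 0, 1, 6]
Position of 6: index 6; position of 0: index 4
New edge 6->0: backward (u after v in old order)
Backward edge: old toposort is now invalid. Check if this creates a cycle.
Does 0 already reach 6? Reachable from 0: [0, 6]. YES -> cycle!
Still a DAG? no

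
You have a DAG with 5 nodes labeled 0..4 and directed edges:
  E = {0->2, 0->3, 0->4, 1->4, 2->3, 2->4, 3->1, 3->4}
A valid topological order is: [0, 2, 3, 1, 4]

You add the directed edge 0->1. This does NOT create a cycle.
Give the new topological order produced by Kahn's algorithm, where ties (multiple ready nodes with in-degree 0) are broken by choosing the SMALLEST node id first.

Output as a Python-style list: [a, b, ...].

Answer: [0, 2, 3, 1, 4]

Derivation:
Old toposort: [0, 2, 3, 1, 4]
Added edge: 0->1
Position of 0 (0) < position of 1 (3). Old order still valid.
Run Kahn's algorithm (break ties by smallest node id):
  initial in-degrees: [0, 2, 1, 2, 4]
  ready (indeg=0): [0]
  pop 0: indeg[1]->1; indeg[2]->0; indeg[3]->1; indeg[4]->3 | ready=[2] | order so far=[0]
  pop 2: indeg[3]->0; indeg[4]->2 | ready=[3] | order so far=[0, 2]
  pop 3: indeg[1]->0; indeg[4]->1 | ready=[1] | order so far=[0, 2, 3]
  pop 1: indeg[4]->0 | ready=[4] | order so far=[0, 2, 3, 1]
  pop 4: no out-edges | ready=[] | order so far=[0, 2, 3, 1, 4]
  Result: [0, 2, 3, 1, 4]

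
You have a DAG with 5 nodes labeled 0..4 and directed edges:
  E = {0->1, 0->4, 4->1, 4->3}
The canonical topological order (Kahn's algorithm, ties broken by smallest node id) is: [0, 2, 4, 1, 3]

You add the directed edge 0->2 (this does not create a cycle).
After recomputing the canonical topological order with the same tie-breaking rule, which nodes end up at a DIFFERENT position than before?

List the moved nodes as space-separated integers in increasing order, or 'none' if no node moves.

Old toposort: [0, 2, 4, 1, 3]
Added edge 0->2
Recompute Kahn (smallest-id tiebreak):
  initial in-degrees: [0, 2, 1, 1, 1]
  ready (indeg=0): [0]
  pop 0: indeg[1]->1; indeg[2]->0; indeg[4]->0 | ready=[2, 4] | order so far=[0]
  pop 2: no out-edges | ready=[4] | order so far=[0, 2]
  pop 4: indeg[1]->0; indeg[3]->0 | ready=[1, 3] | order so far=[0, 2, 4]
  pop 1: no out-edges | ready=[3] | order so far=[0, 2, 4, 1]
  pop 3: no out-edges | ready=[] | order so far=[0, 2, 4, 1, 3]
New canonical toposort: [0, 2, 4, 1, 3]
Compare positions:
  Node 0: index 0 -> 0 (same)
  Node 1: index 3 -> 3 (same)
  Node 2: index 1 -> 1 (same)
  Node 3: index 4 -> 4 (same)
  Node 4: index 2 -> 2 (same)
Nodes that changed position: none

Answer: none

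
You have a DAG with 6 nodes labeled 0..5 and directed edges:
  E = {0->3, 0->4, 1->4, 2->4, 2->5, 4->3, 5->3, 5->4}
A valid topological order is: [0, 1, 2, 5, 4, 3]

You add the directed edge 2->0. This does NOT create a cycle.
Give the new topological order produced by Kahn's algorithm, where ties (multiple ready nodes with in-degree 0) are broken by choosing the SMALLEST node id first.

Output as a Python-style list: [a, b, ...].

Old toposort: [0, 1, 2, 5, 4, 3]
Added edge: 2->0
Position of 2 (2) > position of 0 (0). Must reorder: 2 must now come before 0.
Run Kahn's algorithm (break ties by smallest node id):
  initial in-degrees: [1, 0, 0, 3, 4, 1]
  ready (indeg=0): [1, 2]
  pop 1: indeg[4]->3 | ready=[2] | order so far=[1]
  pop 2: indeg[0]->0; indeg[4]->2; indeg[5]->0 | ready=[0, 5] | order so far=[1, 2]
  pop 0: indeg[3]->2; indeg[4]->1 | ready=[5] | order so far=[1, 2, 0]
  pop 5: indeg[3]->1; indeg[4]->0 | ready=[4] | order so far=[1, 2, 0, 5]
  pop 4: indeg[3]->0 | ready=[3] | order so far=[1, 2, 0, 5, 4]
  pop 3: no out-edges | ready=[] | order so far=[1, 2, 0, 5, 4, 3]
  Result: [1, 2, 0, 5, 4, 3]

Answer: [1, 2, 0, 5, 4, 3]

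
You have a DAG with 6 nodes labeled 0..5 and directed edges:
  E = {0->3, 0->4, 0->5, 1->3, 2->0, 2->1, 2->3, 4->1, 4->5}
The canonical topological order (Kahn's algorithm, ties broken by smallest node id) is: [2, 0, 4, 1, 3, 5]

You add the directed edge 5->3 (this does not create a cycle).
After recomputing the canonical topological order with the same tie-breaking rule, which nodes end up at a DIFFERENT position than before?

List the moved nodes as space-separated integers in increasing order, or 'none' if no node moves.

Old toposort: [2, 0, 4, 1, 3, 5]
Added edge 5->3
Recompute Kahn (smallest-id tiebreak):
  initial in-degrees: [1, 2, 0, 4, 1, 2]
  ready (indeg=0): [2]
  pop 2: indeg[0]->0; indeg[1]->1; indeg[3]->3 | ready=[0] | order so far=[2]
  pop 0: indeg[3]->2; indeg[4]->0; indeg[5]->1 | ready=[4] | order so far=[2, 0]
  pop 4: indeg[1]->0; indeg[5]->0 | ready=[1, 5] | order so far=[2, 0, 4]
  pop 1: indeg[3]->1 | ready=[5] | order so far=[2, 0, 4, 1]
  pop 5: indeg[3]->0 | ready=[3] | order so far=[2, 0, 4, 1, 5]
  pop 3: no out-edges | ready=[] | order so far=[2, 0, 4, 1, 5, 3]
New canonical toposort: [2, 0, 4, 1, 5, 3]
Compare positions:
  Node 0: index 1 -> 1 (same)
  Node 1: index 3 -> 3 (same)
  Node 2: index 0 -> 0 (same)
  Node 3: index 4 -> 5 (moved)
  Node 4: index 2 -> 2 (same)
  Node 5: index 5 -> 4 (moved)
Nodes that changed position: 3 5

Answer: 3 5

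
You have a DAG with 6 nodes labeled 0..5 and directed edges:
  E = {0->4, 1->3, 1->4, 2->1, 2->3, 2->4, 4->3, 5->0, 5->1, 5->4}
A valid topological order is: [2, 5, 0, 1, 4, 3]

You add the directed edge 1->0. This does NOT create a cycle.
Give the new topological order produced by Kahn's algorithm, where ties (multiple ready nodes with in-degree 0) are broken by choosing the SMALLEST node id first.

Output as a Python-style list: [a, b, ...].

Answer: [2, 5, 1, 0, 4, 3]

Derivation:
Old toposort: [2, 5, 0, 1, 4, 3]
Added edge: 1->0
Position of 1 (3) > position of 0 (2). Must reorder: 1 must now come before 0.
Run Kahn's algorithm (break ties by smallest node id):
  initial in-degrees: [2, 2, 0, 3, 4, 0]
  ready (indeg=0): [2, 5]
  pop 2: indeg[1]->1; indeg[3]->2; indeg[4]->3 | ready=[5] | order so far=[2]
  pop 5: indeg[0]->1; indeg[1]->0; indeg[4]->2 | ready=[1] | order so far=[2, 5]
  pop 1: indeg[0]->0; indeg[3]->1; indeg[4]->1 | ready=[0] | order so far=[2, 5, 1]
  pop 0: indeg[4]->0 | ready=[4] | order so far=[2, 5, 1, 0]
  pop 4: indeg[3]->0 | ready=[3] | order so far=[2, 5, 1, 0, 4]
  pop 3: no out-edges | ready=[] | order so far=[2, 5, 1, 0, 4, 3]
  Result: [2, 5, 1, 0, 4, 3]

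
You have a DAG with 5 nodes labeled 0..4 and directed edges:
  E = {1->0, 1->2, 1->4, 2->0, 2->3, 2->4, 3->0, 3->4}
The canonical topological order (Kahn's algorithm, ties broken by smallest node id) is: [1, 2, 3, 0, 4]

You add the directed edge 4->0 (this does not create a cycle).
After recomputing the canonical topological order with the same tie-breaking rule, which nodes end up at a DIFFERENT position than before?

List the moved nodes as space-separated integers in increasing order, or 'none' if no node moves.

Old toposort: [1, 2, 3, 0, 4]
Added edge 4->0
Recompute Kahn (smallest-id tiebreak):
  initial in-degrees: [4, 0, 1, 1, 3]
  ready (indeg=0): [1]
  pop 1: indeg[0]->3; indeg[2]->0; indeg[4]->2 | ready=[2] | order so far=[1]
  pop 2: indeg[0]->2; indeg[3]->0; indeg[4]->1 | ready=[3] | order so far=[1, 2]
  pop 3: indeg[0]->1; indeg[4]->0 | ready=[4] | order so far=[1, 2, 3]
  pop 4: indeg[0]->0 | ready=[0] | order so far=[1, 2, 3, 4]
  pop 0: no out-edges | ready=[] | order so far=[1, 2, 3, 4, 0]
New canonical toposort: [1, 2, 3, 4, 0]
Compare positions:
  Node 0: index 3 -> 4 (moved)
  Node 1: index 0 -> 0 (same)
  Node 2: index 1 -> 1 (same)
  Node 3: index 2 -> 2 (same)
  Node 4: index 4 -> 3 (moved)
Nodes that changed position: 0 4

Answer: 0 4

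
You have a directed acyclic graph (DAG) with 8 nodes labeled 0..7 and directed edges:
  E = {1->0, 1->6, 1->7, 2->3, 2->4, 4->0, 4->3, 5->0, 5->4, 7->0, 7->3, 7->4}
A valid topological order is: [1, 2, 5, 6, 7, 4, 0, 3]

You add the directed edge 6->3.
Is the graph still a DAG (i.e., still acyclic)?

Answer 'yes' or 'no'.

Answer: yes

Derivation:
Given toposort: [1, 2, 5, 6, 7, 4, 0, 3]
Position of 6: index 3; position of 3: index 7
New edge 6->3: forward
Forward edge: respects the existing order. Still a DAG, same toposort still valid.
Still a DAG? yes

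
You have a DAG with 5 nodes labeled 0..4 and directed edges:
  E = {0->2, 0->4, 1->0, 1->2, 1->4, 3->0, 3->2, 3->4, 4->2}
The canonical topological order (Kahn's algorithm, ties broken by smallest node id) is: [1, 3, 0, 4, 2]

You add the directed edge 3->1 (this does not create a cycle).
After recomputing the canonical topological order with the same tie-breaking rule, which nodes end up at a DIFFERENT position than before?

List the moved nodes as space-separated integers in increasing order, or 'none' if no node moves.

Answer: 1 3

Derivation:
Old toposort: [1, 3, 0, 4, 2]
Added edge 3->1
Recompute Kahn (smallest-id tiebreak):
  initial in-degrees: [2, 1, 4, 0, 3]
  ready (indeg=0): [3]
  pop 3: indeg[0]->1; indeg[1]->0; indeg[2]->3; indeg[4]->2 | ready=[1] | order so far=[3]
  pop 1: indeg[0]->0; indeg[2]->2; indeg[4]->1 | ready=[0] | order so far=[3, 1]
  pop 0: indeg[2]->1; indeg[4]->0 | ready=[4] | order so far=[3, 1, 0]
  pop 4: indeg[2]->0 | ready=[2] | order so far=[3, 1, 0, 4]
  pop 2: no out-edges | ready=[] | order so far=[3, 1, 0, 4, 2]
New canonical toposort: [3, 1, 0, 4, 2]
Compare positions:
  Node 0: index 2 -> 2 (same)
  Node 1: index 0 -> 1 (moved)
  Node 2: index 4 -> 4 (same)
  Node 3: index 1 -> 0 (moved)
  Node 4: index 3 -> 3 (same)
Nodes that changed position: 1 3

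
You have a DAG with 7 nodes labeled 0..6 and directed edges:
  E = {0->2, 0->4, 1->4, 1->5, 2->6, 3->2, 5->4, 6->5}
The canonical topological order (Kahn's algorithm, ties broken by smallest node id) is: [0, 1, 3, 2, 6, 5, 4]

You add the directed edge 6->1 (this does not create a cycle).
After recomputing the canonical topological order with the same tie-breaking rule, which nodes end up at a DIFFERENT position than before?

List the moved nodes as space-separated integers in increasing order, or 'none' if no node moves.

Old toposort: [0, 1, 3, 2, 6, 5, 4]
Added edge 6->1
Recompute Kahn (smallest-id tiebreak):
  initial in-degrees: [0, 1, 2, 0, 3, 2, 1]
  ready (indeg=0): [0, 3]
  pop 0: indeg[2]->1; indeg[4]->2 | ready=[3] | order so far=[0]
  pop 3: indeg[2]->0 | ready=[2] | order so far=[0, 3]
  pop 2: indeg[6]->0 | ready=[6] | order so far=[0, 3, 2]
  pop 6: indeg[1]->0; indeg[5]->1 | ready=[1] | order so far=[0, 3, 2, 6]
  pop 1: indeg[4]->1; indeg[5]->0 | ready=[5] | order so far=[0, 3, 2, 6, 1]
  pop 5: indeg[4]->0 | ready=[4] | order so far=[0, 3, 2, 6, 1, 5]
  pop 4: no out-edges | ready=[] | order so far=[0, 3, 2, 6, 1, 5, 4]
New canonical toposort: [0, 3, 2, 6, 1, 5, 4]
Compare positions:
  Node 0: index 0 -> 0 (same)
  Node 1: index 1 -> 4 (moved)
  Node 2: index 3 -> 2 (moved)
  Node 3: index 2 -> 1 (moved)
  Node 4: index 6 -> 6 (same)
  Node 5: index 5 -> 5 (same)
  Node 6: index 4 -> 3 (moved)
Nodes that changed position: 1 2 3 6

Answer: 1 2 3 6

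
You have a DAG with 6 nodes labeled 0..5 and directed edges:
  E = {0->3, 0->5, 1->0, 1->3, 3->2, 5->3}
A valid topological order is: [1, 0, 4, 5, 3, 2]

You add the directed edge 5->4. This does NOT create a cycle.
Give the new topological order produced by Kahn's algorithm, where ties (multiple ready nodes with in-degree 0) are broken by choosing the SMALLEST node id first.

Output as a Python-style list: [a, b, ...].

Old toposort: [1, 0, 4, 5, 3, 2]
Added edge: 5->4
Position of 5 (3) > position of 4 (2). Must reorder: 5 must now come before 4.
Run Kahn's algorithm (break ties by smallest node id):
  initial in-degrees: [1, 0, 1, 3, 1, 1]
  ready (indeg=0): [1]
  pop 1: indeg[0]->0; indeg[3]->2 | ready=[0] | order so far=[1]
  pop 0: indeg[3]->1; indeg[5]->0 | ready=[5] | order so far=[1, 0]
  pop 5: indeg[3]->0; indeg[4]->0 | ready=[3, 4] | order so far=[1, 0, 5]
  pop 3: indeg[2]->0 | ready=[2, 4] | order so far=[1, 0, 5, 3]
  pop 2: no out-edges | ready=[4] | order so far=[1, 0, 5, 3, 2]
  pop 4: no out-edges | ready=[] | order so far=[1, 0, 5, 3, 2, 4]
  Result: [1, 0, 5, 3, 2, 4]

Answer: [1, 0, 5, 3, 2, 4]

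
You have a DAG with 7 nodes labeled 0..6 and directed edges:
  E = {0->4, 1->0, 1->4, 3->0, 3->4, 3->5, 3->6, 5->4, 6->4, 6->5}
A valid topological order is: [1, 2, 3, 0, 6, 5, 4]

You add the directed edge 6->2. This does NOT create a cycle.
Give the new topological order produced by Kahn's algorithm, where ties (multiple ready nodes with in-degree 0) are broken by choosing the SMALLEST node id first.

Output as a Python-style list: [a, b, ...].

Old toposort: [1, 2, 3, 0, 6, 5, 4]
Added edge: 6->2
Position of 6 (4) > position of 2 (1). Must reorder: 6 must now come before 2.
Run Kahn's algorithm (break ties by smallest node id):
  initial in-degrees: [2, 0, 1, 0, 5, 2, 1]
  ready (indeg=0): [1, 3]
  pop 1: indeg[0]->1; indeg[4]->4 | ready=[3] | order so far=[1]
  pop 3: indeg[0]->0; indeg[4]->3; indeg[5]->1; indeg[6]->0 | ready=[0, 6] | order so far=[1, 3]
  pop 0: indeg[4]->2 | ready=[6] | order so far=[1, 3, 0]
  pop 6: indeg[2]->0; indeg[4]->1; indeg[5]->0 | ready=[2, 5] | order so far=[1, 3, 0, 6]
  pop 2: no out-edges | ready=[5] | order so far=[1, 3, 0, 6, 2]
  pop 5: indeg[4]->0 | ready=[4] | order so far=[1, 3, 0, 6, 2, 5]
  pop 4: no out-edges | ready=[] | order so far=[1, 3, 0, 6, 2, 5, 4]
  Result: [1, 3, 0, 6, 2, 5, 4]

Answer: [1, 3, 0, 6, 2, 5, 4]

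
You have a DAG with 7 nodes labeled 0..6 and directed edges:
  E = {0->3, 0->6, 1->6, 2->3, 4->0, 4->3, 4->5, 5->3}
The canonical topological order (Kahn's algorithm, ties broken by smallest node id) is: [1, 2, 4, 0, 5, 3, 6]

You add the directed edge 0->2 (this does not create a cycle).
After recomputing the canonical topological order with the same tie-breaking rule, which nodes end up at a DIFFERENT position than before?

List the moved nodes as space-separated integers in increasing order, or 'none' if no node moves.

Answer: 0 2 4

Derivation:
Old toposort: [1, 2, 4, 0, 5, 3, 6]
Added edge 0->2
Recompute Kahn (smallest-id tiebreak):
  initial in-degrees: [1, 0, 1, 4, 0, 1, 2]
  ready (indeg=0): [1, 4]
  pop 1: indeg[6]->1 | ready=[4] | order so far=[1]
  pop 4: indeg[0]->0; indeg[3]->3; indeg[5]->0 | ready=[0, 5] | order so far=[1, 4]
  pop 0: indeg[2]->0; indeg[3]->2; indeg[6]->0 | ready=[2, 5, 6] | order so far=[1, 4, 0]
  pop 2: indeg[3]->1 | ready=[5, 6] | order so far=[1, 4, 0, 2]
  pop 5: indeg[3]->0 | ready=[3, 6] | order so far=[1, 4, 0, 2, 5]
  pop 3: no out-edges | ready=[6] | order so far=[1, 4, 0, 2, 5, 3]
  pop 6: no out-edges | ready=[] | order so far=[1, 4, 0, 2, 5, 3, 6]
New canonical toposort: [1, 4, 0, 2, 5, 3, 6]
Compare positions:
  Node 0: index 3 -> 2 (moved)
  Node 1: index 0 -> 0 (same)
  Node 2: index 1 -> 3 (moved)
  Node 3: index 5 -> 5 (same)
  Node 4: index 2 -> 1 (moved)
  Node 5: index 4 -> 4 (same)
  Node 6: index 6 -> 6 (same)
Nodes that changed position: 0 2 4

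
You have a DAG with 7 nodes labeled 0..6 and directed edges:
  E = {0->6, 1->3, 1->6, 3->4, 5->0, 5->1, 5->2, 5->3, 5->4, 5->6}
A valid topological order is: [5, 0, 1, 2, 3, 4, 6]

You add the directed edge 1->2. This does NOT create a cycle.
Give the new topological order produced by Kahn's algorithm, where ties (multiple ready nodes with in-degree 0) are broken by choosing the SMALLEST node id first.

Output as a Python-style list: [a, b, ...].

Answer: [5, 0, 1, 2, 3, 4, 6]

Derivation:
Old toposort: [5, 0, 1, 2, 3, 4, 6]
Added edge: 1->2
Position of 1 (2) < position of 2 (3). Old order still valid.
Run Kahn's algorithm (break ties by smallest node id):
  initial in-degrees: [1, 1, 2, 2, 2, 0, 3]
  ready (indeg=0): [5]
  pop 5: indeg[0]->0; indeg[1]->0; indeg[2]->1; indeg[3]->1; indeg[4]->1; indeg[6]->2 | ready=[0, 1] | order so far=[5]
  pop 0: indeg[6]->1 | ready=[1] | order so far=[5, 0]
  pop 1: indeg[2]->0; indeg[3]->0; indeg[6]->0 | ready=[2, 3, 6] | order so far=[5, 0, 1]
  pop 2: no out-edges | ready=[3, 6] | order so far=[5, 0, 1, 2]
  pop 3: indeg[4]->0 | ready=[4, 6] | order so far=[5, 0, 1, 2, 3]
  pop 4: no out-edges | ready=[6] | order so far=[5, 0, 1, 2, 3, 4]
  pop 6: no out-edges | ready=[] | order so far=[5, 0, 1, 2, 3, 4, 6]
  Result: [5, 0, 1, 2, 3, 4, 6]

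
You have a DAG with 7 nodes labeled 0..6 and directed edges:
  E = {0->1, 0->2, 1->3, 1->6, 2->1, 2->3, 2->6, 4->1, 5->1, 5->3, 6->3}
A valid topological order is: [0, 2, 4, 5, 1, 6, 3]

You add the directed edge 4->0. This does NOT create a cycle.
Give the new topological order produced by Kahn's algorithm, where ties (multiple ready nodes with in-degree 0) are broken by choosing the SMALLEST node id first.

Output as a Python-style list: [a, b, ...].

Old toposort: [0, 2, 4, 5, 1, 6, 3]
Added edge: 4->0
Position of 4 (2) > position of 0 (0). Must reorder: 4 must now come before 0.
Run Kahn's algorithm (break ties by smallest node id):
  initial in-degrees: [1, 4, 1, 4, 0, 0, 2]
  ready (indeg=0): [4, 5]
  pop 4: indeg[0]->0; indeg[1]->3 | ready=[0, 5] | order so far=[4]
  pop 0: indeg[1]->2; indeg[2]->0 | ready=[2, 5] | order so far=[4, 0]
  pop 2: indeg[1]->1; indeg[3]->3; indeg[6]->1 | ready=[5] | order so far=[4, 0, 2]
  pop 5: indeg[1]->0; indeg[3]->2 | ready=[1] | order so far=[4, 0, 2, 5]
  pop 1: indeg[3]->1; indeg[6]->0 | ready=[6] | order so far=[4, 0, 2, 5, 1]
  pop 6: indeg[3]->0 | ready=[3] | order so far=[4, 0, 2, 5, 1, 6]
  pop 3: no out-edges | ready=[] | order so far=[4, 0, 2, 5, 1, 6, 3]
  Result: [4, 0, 2, 5, 1, 6, 3]

Answer: [4, 0, 2, 5, 1, 6, 3]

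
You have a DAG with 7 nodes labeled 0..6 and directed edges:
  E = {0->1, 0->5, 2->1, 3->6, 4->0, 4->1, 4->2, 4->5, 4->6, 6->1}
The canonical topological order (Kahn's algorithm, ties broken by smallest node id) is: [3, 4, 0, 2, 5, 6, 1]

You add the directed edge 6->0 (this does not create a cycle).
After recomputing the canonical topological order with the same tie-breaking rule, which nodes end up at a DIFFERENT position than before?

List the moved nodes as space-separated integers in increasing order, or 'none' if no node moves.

Answer: 0 1 2 5 6

Derivation:
Old toposort: [3, 4, 0, 2, 5, 6, 1]
Added edge 6->0
Recompute Kahn (smallest-id tiebreak):
  initial in-degrees: [2, 4, 1, 0, 0, 2, 2]
  ready (indeg=0): [3, 4]
  pop 3: indeg[6]->1 | ready=[4] | order so far=[3]
  pop 4: indeg[0]->1; indeg[1]->3; indeg[2]->0; indeg[5]->1; indeg[6]->0 | ready=[2, 6] | order so far=[3, 4]
  pop 2: indeg[1]->2 | ready=[6] | order so far=[3, 4, 2]
  pop 6: indeg[0]->0; indeg[1]->1 | ready=[0] | order so far=[3, 4, 2, 6]
  pop 0: indeg[1]->0; indeg[5]->0 | ready=[1, 5] | order so far=[3, 4, 2, 6, 0]
  pop 1: no out-edges | ready=[5] | order so far=[3, 4, 2, 6, 0, 1]
  pop 5: no out-edges | ready=[] | order so far=[3, 4, 2, 6, 0, 1, 5]
New canonical toposort: [3, 4, 2, 6, 0, 1, 5]
Compare positions:
  Node 0: index 2 -> 4 (moved)
  Node 1: index 6 -> 5 (moved)
  Node 2: index 3 -> 2 (moved)
  Node 3: index 0 -> 0 (same)
  Node 4: index 1 -> 1 (same)
  Node 5: index 4 -> 6 (moved)
  Node 6: index 5 -> 3 (moved)
Nodes that changed position: 0 1 2 5 6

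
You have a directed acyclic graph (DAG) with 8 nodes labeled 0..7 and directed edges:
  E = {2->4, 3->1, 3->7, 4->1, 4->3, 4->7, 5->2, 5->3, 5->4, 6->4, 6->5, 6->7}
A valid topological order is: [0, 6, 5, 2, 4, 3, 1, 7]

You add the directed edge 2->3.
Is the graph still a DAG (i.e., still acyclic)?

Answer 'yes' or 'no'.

Answer: yes

Derivation:
Given toposort: [0, 6, 5, 2, 4, 3, 1, 7]
Position of 2: index 3; position of 3: index 5
New edge 2->3: forward
Forward edge: respects the existing order. Still a DAG, same toposort still valid.
Still a DAG? yes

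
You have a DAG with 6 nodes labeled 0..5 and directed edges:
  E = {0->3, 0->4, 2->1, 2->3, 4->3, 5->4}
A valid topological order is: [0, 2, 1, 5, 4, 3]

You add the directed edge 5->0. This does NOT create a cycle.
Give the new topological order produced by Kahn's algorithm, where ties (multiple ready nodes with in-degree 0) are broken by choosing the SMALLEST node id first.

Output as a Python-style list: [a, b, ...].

Old toposort: [0, 2, 1, 5, 4, 3]
Added edge: 5->0
Position of 5 (3) > position of 0 (0). Must reorder: 5 must now come before 0.
Run Kahn's algorithm (break ties by smallest node id):
  initial in-degrees: [1, 1, 0, 3, 2, 0]
  ready (indeg=0): [2, 5]
  pop 2: indeg[1]->0; indeg[3]->2 | ready=[1, 5] | order so far=[2]
  pop 1: no out-edges | ready=[5] | order so far=[2, 1]
  pop 5: indeg[0]->0; indeg[4]->1 | ready=[0] | order so far=[2, 1, 5]
  pop 0: indeg[3]->1; indeg[4]->0 | ready=[4] | order so far=[2, 1, 5, 0]
  pop 4: indeg[3]->0 | ready=[3] | order so far=[2, 1, 5, 0, 4]
  pop 3: no out-edges | ready=[] | order so far=[2, 1, 5, 0, 4, 3]
  Result: [2, 1, 5, 0, 4, 3]

Answer: [2, 1, 5, 0, 4, 3]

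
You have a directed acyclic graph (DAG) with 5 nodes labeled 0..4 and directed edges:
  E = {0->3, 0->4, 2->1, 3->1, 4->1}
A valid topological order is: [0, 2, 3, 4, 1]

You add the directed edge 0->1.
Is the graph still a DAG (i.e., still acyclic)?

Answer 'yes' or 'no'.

Given toposort: [0, 2, 3, 4, 1]
Position of 0: index 0; position of 1: index 4
New edge 0->1: forward
Forward edge: respects the existing order. Still a DAG, same toposort still valid.
Still a DAG? yes

Answer: yes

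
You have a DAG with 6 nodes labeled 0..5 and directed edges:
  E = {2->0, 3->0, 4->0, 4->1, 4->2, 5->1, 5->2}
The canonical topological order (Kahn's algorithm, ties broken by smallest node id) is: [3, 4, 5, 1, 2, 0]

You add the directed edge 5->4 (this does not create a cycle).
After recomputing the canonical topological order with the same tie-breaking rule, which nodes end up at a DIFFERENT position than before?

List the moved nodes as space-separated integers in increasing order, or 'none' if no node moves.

Answer: 4 5

Derivation:
Old toposort: [3, 4, 5, 1, 2, 0]
Added edge 5->4
Recompute Kahn (smallest-id tiebreak):
  initial in-degrees: [3, 2, 2, 0, 1, 0]
  ready (indeg=0): [3, 5]
  pop 3: indeg[0]->2 | ready=[5] | order so far=[3]
  pop 5: indeg[1]->1; indeg[2]->1; indeg[4]->0 | ready=[4] | order so far=[3, 5]
  pop 4: indeg[0]->1; indeg[1]->0; indeg[2]->0 | ready=[1, 2] | order so far=[3, 5, 4]
  pop 1: no out-edges | ready=[2] | order so far=[3, 5, 4, 1]
  pop 2: indeg[0]->0 | ready=[0] | order so far=[3, 5, 4, 1, 2]
  pop 0: no out-edges | ready=[] | order so far=[3, 5, 4, 1, 2, 0]
New canonical toposort: [3, 5, 4, 1, 2, 0]
Compare positions:
  Node 0: index 5 -> 5 (same)
  Node 1: index 3 -> 3 (same)
  Node 2: index 4 -> 4 (same)
  Node 3: index 0 -> 0 (same)
  Node 4: index 1 -> 2 (moved)
  Node 5: index 2 -> 1 (moved)
Nodes that changed position: 4 5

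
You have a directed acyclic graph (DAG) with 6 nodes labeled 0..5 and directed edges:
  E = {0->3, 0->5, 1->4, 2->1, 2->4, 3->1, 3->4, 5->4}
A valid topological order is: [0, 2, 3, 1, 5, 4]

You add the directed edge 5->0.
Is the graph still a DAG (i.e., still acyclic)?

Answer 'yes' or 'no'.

Answer: no

Derivation:
Given toposort: [0, 2, 3, 1, 5, 4]
Position of 5: index 4; position of 0: index 0
New edge 5->0: backward (u after v in old order)
Backward edge: old toposort is now invalid. Check if this creates a cycle.
Does 0 already reach 5? Reachable from 0: [0, 1, 3, 4, 5]. YES -> cycle!
Still a DAG? no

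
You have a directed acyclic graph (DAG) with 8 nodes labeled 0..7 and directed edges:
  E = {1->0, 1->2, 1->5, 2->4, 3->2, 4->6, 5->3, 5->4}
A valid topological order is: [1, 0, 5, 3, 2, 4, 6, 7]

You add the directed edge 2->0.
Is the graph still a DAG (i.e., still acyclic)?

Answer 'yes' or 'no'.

Given toposort: [1, 0, 5, 3, 2, 4, 6, 7]
Position of 2: index 4; position of 0: index 1
New edge 2->0: backward (u after v in old order)
Backward edge: old toposort is now invalid. Check if this creates a cycle.
Does 0 already reach 2? Reachable from 0: [0]. NO -> still a DAG (reorder needed).
Still a DAG? yes

Answer: yes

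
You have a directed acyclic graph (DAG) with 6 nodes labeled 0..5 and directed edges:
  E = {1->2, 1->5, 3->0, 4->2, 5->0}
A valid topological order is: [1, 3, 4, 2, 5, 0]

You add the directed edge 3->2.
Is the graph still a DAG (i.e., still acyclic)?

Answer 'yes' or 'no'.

Given toposort: [1, 3, 4, 2, 5, 0]
Position of 3: index 1; position of 2: index 3
New edge 3->2: forward
Forward edge: respects the existing order. Still a DAG, same toposort still valid.
Still a DAG? yes

Answer: yes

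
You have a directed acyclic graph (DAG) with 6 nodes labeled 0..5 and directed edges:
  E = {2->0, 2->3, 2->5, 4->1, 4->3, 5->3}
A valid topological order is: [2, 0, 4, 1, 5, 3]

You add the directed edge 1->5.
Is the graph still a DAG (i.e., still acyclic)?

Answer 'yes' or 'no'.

Answer: yes

Derivation:
Given toposort: [2, 0, 4, 1, 5, 3]
Position of 1: index 3; position of 5: index 4
New edge 1->5: forward
Forward edge: respects the existing order. Still a DAG, same toposort still valid.
Still a DAG? yes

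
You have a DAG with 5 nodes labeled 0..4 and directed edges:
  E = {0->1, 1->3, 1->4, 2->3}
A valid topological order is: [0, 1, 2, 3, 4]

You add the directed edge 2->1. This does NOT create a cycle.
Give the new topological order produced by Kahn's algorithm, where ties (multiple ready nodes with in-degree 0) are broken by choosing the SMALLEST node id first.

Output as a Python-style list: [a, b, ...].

Old toposort: [0, 1, 2, 3, 4]
Added edge: 2->1
Position of 2 (2) > position of 1 (1). Must reorder: 2 must now come before 1.
Run Kahn's algorithm (break ties by smallest node id):
  initial in-degrees: [0, 2, 0, 2, 1]
  ready (indeg=0): [0, 2]
  pop 0: indeg[1]->1 | ready=[2] | order so far=[0]
  pop 2: indeg[1]->0; indeg[3]->1 | ready=[1] | order so far=[0, 2]
  pop 1: indeg[3]->0; indeg[4]->0 | ready=[3, 4] | order so far=[0, 2, 1]
  pop 3: no out-edges | ready=[4] | order so far=[0, 2, 1, 3]
  pop 4: no out-edges | ready=[] | order so far=[0, 2, 1, 3, 4]
  Result: [0, 2, 1, 3, 4]

Answer: [0, 2, 1, 3, 4]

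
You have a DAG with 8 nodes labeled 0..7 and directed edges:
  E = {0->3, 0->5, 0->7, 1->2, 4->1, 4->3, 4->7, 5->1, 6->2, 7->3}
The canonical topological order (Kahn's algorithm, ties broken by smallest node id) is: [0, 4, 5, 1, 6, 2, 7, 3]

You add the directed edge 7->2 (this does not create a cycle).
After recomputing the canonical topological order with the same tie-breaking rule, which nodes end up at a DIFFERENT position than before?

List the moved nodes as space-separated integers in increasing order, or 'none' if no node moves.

Old toposort: [0, 4, 5, 1, 6, 2, 7, 3]
Added edge 7->2
Recompute Kahn (smallest-id tiebreak):
  initial in-degrees: [0, 2, 3, 3, 0, 1, 0, 2]
  ready (indeg=0): [0, 4, 6]
  pop 0: indeg[3]->2; indeg[5]->0; indeg[7]->1 | ready=[4, 5, 6] | order so far=[0]
  pop 4: indeg[1]->1; indeg[3]->1; indeg[7]->0 | ready=[5, 6, 7] | order so far=[0, 4]
  pop 5: indeg[1]->0 | ready=[1, 6, 7] | order so far=[0, 4, 5]
  pop 1: indeg[2]->2 | ready=[6, 7] | order so far=[0, 4, 5, 1]
  pop 6: indeg[2]->1 | ready=[7] | order so far=[0, 4, 5, 1, 6]
  pop 7: indeg[2]->0; indeg[3]->0 | ready=[2, 3] | order so far=[0, 4, 5, 1, 6, 7]
  pop 2: no out-edges | ready=[3] | order so far=[0, 4, 5, 1, 6, 7, 2]
  pop 3: no out-edges | ready=[] | order so far=[0, 4, 5, 1, 6, 7, 2, 3]
New canonical toposort: [0, 4, 5, 1, 6, 7, 2, 3]
Compare positions:
  Node 0: index 0 -> 0 (same)
  Node 1: index 3 -> 3 (same)
  Node 2: index 5 -> 6 (moved)
  Node 3: index 7 -> 7 (same)
  Node 4: index 1 -> 1 (same)
  Node 5: index 2 -> 2 (same)
  Node 6: index 4 -> 4 (same)
  Node 7: index 6 -> 5 (moved)
Nodes that changed position: 2 7

Answer: 2 7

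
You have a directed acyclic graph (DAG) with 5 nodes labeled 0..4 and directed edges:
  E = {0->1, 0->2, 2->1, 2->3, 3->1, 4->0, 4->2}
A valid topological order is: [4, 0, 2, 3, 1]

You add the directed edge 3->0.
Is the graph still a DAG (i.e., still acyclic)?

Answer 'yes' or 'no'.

Given toposort: [4, 0, 2, 3, 1]
Position of 3: index 3; position of 0: index 1
New edge 3->0: backward (u after v in old order)
Backward edge: old toposort is now invalid. Check if this creates a cycle.
Does 0 already reach 3? Reachable from 0: [0, 1, 2, 3]. YES -> cycle!
Still a DAG? no

Answer: no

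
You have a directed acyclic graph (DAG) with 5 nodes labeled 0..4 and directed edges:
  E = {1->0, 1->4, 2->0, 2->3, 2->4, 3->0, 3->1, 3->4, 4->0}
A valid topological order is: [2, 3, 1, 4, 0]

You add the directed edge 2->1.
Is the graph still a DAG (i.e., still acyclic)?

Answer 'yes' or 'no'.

Given toposort: [2, 3, 1, 4, 0]
Position of 2: index 0; position of 1: index 2
New edge 2->1: forward
Forward edge: respects the existing order. Still a DAG, same toposort still valid.
Still a DAG? yes

Answer: yes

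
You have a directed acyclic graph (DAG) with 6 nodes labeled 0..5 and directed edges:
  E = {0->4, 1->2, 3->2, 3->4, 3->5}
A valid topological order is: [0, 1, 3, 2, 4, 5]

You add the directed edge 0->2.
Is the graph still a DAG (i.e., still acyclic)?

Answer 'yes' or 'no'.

Given toposort: [0, 1, 3, 2, 4, 5]
Position of 0: index 0; position of 2: index 3
New edge 0->2: forward
Forward edge: respects the existing order. Still a DAG, same toposort still valid.
Still a DAG? yes

Answer: yes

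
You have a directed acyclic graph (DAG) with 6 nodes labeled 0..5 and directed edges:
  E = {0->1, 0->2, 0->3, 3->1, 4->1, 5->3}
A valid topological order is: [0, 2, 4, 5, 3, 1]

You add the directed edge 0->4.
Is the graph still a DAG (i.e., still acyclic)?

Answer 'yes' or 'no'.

Answer: yes

Derivation:
Given toposort: [0, 2, 4, 5, 3, 1]
Position of 0: index 0; position of 4: index 2
New edge 0->4: forward
Forward edge: respects the existing order. Still a DAG, same toposort still valid.
Still a DAG? yes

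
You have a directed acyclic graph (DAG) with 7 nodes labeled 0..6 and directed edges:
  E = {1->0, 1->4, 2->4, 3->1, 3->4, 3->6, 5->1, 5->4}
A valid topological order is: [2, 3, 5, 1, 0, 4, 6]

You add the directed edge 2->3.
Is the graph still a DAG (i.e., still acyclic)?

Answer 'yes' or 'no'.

Answer: yes

Derivation:
Given toposort: [2, 3, 5, 1, 0, 4, 6]
Position of 2: index 0; position of 3: index 1
New edge 2->3: forward
Forward edge: respects the existing order. Still a DAG, same toposort still valid.
Still a DAG? yes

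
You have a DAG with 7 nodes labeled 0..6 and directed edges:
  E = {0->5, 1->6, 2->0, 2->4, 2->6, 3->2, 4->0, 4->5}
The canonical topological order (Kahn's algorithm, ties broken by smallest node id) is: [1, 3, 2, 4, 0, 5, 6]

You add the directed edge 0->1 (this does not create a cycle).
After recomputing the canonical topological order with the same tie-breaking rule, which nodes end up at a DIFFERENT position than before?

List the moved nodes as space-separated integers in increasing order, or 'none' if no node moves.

Old toposort: [1, 3, 2, 4, 0, 5, 6]
Added edge 0->1
Recompute Kahn (smallest-id tiebreak):
  initial in-degrees: [2, 1, 1, 0, 1, 2, 2]
  ready (indeg=0): [3]
  pop 3: indeg[2]->0 | ready=[2] | order so far=[3]
  pop 2: indeg[0]->1; indeg[4]->0; indeg[6]->1 | ready=[4] | order so far=[3, 2]
  pop 4: indeg[0]->0; indeg[5]->1 | ready=[0] | order so far=[3, 2, 4]
  pop 0: indeg[1]->0; indeg[5]->0 | ready=[1, 5] | order so far=[3, 2, 4, 0]
  pop 1: indeg[6]->0 | ready=[5, 6] | order so far=[3, 2, 4, 0, 1]
  pop 5: no out-edges | ready=[6] | order so far=[3, 2, 4, 0, 1, 5]
  pop 6: no out-edges | ready=[] | order so far=[3, 2, 4, 0, 1, 5, 6]
New canonical toposort: [3, 2, 4, 0, 1, 5, 6]
Compare positions:
  Node 0: index 4 -> 3 (moved)
  Node 1: index 0 -> 4 (moved)
  Node 2: index 2 -> 1 (moved)
  Node 3: index 1 -> 0 (moved)
  Node 4: index 3 -> 2 (moved)
  Node 5: index 5 -> 5 (same)
  Node 6: index 6 -> 6 (same)
Nodes that changed position: 0 1 2 3 4

Answer: 0 1 2 3 4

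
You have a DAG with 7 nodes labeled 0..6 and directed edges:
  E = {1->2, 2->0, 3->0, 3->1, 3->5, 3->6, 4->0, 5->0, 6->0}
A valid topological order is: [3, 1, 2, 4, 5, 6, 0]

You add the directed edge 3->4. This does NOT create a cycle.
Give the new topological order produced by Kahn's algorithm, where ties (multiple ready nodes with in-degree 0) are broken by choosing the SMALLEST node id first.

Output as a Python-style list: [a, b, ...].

Answer: [3, 1, 2, 4, 5, 6, 0]

Derivation:
Old toposort: [3, 1, 2, 4, 5, 6, 0]
Added edge: 3->4
Position of 3 (0) < position of 4 (3). Old order still valid.
Run Kahn's algorithm (break ties by smallest node id):
  initial in-degrees: [5, 1, 1, 0, 1, 1, 1]
  ready (indeg=0): [3]
  pop 3: indeg[0]->4; indeg[1]->0; indeg[4]->0; indeg[5]->0; indeg[6]->0 | ready=[1, 4, 5, 6] | order so far=[3]
  pop 1: indeg[2]->0 | ready=[2, 4, 5, 6] | order so far=[3, 1]
  pop 2: indeg[0]->3 | ready=[4, 5, 6] | order so far=[3, 1, 2]
  pop 4: indeg[0]->2 | ready=[5, 6] | order so far=[3, 1, 2, 4]
  pop 5: indeg[0]->1 | ready=[6] | order so far=[3, 1, 2, 4, 5]
  pop 6: indeg[0]->0 | ready=[0] | order so far=[3, 1, 2, 4, 5, 6]
  pop 0: no out-edges | ready=[] | order so far=[3, 1, 2, 4, 5, 6, 0]
  Result: [3, 1, 2, 4, 5, 6, 0]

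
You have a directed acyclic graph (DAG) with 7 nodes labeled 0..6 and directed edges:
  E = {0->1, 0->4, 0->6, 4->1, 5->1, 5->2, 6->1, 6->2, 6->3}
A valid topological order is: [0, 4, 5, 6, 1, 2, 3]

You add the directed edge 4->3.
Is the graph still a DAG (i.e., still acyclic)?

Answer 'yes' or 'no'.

Answer: yes

Derivation:
Given toposort: [0, 4, 5, 6, 1, 2, 3]
Position of 4: index 1; position of 3: index 6
New edge 4->3: forward
Forward edge: respects the existing order. Still a DAG, same toposort still valid.
Still a DAG? yes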